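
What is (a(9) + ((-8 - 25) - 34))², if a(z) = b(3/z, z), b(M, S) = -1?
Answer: 4624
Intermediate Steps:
a(z) = -1
(a(9) + ((-8 - 25) - 34))² = (-1 + ((-8 - 25) - 34))² = (-1 + (-33 - 34))² = (-1 - 67)² = (-68)² = 4624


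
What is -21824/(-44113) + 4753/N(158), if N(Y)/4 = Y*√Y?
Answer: 704/1423 + 4753*√158/99856 ≈ 1.0930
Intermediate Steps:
N(Y) = 4*Y^(3/2) (N(Y) = 4*(Y*√Y) = 4*Y^(3/2))
-21824/(-44113) + 4753/N(158) = -21824/(-44113) + 4753/((4*158^(3/2))) = -21824*(-1/44113) + 4753/((4*(158*√158))) = 704/1423 + 4753/((632*√158)) = 704/1423 + 4753*(√158/99856) = 704/1423 + 4753*√158/99856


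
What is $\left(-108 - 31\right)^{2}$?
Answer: $19321$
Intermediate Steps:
$\left(-108 - 31\right)^{2} = \left(-139\right)^{2} = 19321$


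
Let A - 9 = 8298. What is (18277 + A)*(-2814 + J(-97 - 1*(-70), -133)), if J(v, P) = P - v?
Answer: -77625280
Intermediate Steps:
A = 8307 (A = 9 + 8298 = 8307)
(18277 + A)*(-2814 + J(-97 - 1*(-70), -133)) = (18277 + 8307)*(-2814 + (-133 - (-97 - 1*(-70)))) = 26584*(-2814 + (-133 - (-97 + 70))) = 26584*(-2814 + (-133 - 1*(-27))) = 26584*(-2814 + (-133 + 27)) = 26584*(-2814 - 106) = 26584*(-2920) = -77625280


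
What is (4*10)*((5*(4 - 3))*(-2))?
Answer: -400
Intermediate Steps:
(4*10)*((5*(4 - 3))*(-2)) = 40*((5*1)*(-2)) = 40*(5*(-2)) = 40*(-10) = -400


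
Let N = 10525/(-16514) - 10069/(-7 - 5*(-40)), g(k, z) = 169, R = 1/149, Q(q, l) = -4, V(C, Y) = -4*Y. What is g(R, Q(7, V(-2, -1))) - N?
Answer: 706947929/3187202 ≈ 221.81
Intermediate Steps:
R = 1/149 ≈ 0.0067114
N = -168310791/3187202 (N = 10525*(-1/16514) - 10069/(-7 + 200) = -10525/16514 - 10069/193 = -168310791/3187202 ≈ -52.808)
g(R, Q(7, V(-2, -1))) - N = 169 - 1*(-168310791/3187202) = 169 + 168310791/3187202 = 706947929/3187202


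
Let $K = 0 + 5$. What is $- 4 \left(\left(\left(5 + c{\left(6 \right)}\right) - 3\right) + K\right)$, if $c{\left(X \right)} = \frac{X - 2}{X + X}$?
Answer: $- \frac{88}{3} \approx -29.333$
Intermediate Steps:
$c{\left(X \right)} = \frac{-2 + X}{2 X}$
$K = 5$
$- 4 \left(\left(\left(5 + c{\left(6 \right)}\right) - 3\right) + K\right) = - 4 \left(\left(\left(5 + \frac{-2 + 6}{2 \cdot 6}\right) - 3\right) + 5\right) = - 4 \left(\left(\left(5 + \frac{1}{2} \cdot \frac{1}{6} \cdot 4\right) - 3\right) + 5\right) = - 4 \left(\left(\left(5 + \frac{1}{3}\right) - 3\right) + 5\right) = - 4 \left(\left(\frac{16}{3} - 3\right) + 5\right) = - 4 \left(\frac{7}{3} + 5\right) = \left(-4\right) \frac{22}{3} = - \frac{88}{3}$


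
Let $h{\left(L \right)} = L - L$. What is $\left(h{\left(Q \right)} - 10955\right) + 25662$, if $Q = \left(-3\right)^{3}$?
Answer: $14707$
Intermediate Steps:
$Q = -27$
$h{\left(L \right)} = 0$
$\left(h{\left(Q \right)} - 10955\right) + 25662 = \left(0 - 10955\right) + 25662 = -10955 + 25662 = 14707$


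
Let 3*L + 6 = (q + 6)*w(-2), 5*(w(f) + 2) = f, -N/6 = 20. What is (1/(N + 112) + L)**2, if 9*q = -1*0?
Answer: 76729/1600 ≈ 47.956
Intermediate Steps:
N = -120 (N = -6*20 = -120)
q = 0 (q = (-1*0)/9 = (1/9)*0 = 0)
w(f) = -2 + f/5
L = -34/5 (L = -2 + ((0 + 6)*(-2 + (1/5)*(-2)))/3 = -2 + (6*(-2 - 2/5))/3 = -2 + (6*(-12/5))/3 = -2 + (1/3)*(-72/5) = -2 - 24/5 = -34/5 ≈ -6.8000)
(1/(N + 112) + L)**2 = (1/(-120 + 112) - 34/5)**2 = (1/(-8) - 34/5)**2 = (-1/8 - 34/5)**2 = (-277/40)**2 = 76729/1600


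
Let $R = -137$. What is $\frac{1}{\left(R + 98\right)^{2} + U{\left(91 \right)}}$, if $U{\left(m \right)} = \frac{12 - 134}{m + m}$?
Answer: $\frac{91}{138350} \approx 0.00065775$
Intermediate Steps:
$U{\left(m \right)} = - \frac{61}{m}$ ($U{\left(m \right)} = - \frac{122}{2 m} = - 122 \frac{1}{2 m} = - \frac{61}{m}$)
$\frac{1}{\left(R + 98\right)^{2} + U{\left(91 \right)}} = \frac{1}{\left(-137 + 98\right)^{2} - \frac{61}{91}} = \frac{1}{\left(-39\right)^{2} - \frac{61}{91}} = \frac{1}{1521 - \frac{61}{91}} = \frac{1}{\frac{138350}{91}} = \frac{91}{138350}$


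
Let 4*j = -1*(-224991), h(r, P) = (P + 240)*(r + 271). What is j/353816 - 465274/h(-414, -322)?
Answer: -327923648935/8297692832 ≈ -39.520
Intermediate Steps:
h(r, P) = (240 + P)*(271 + r)
j = 224991/4 (j = (-1*(-224991))/4 = (¼)*224991 = 224991/4 ≈ 56248.)
j/353816 - 465274/h(-414, -322) = (224991/4)/353816 - 465274/(65040 + 240*(-414) + 271*(-322) - 322*(-414)) = (224991/4)*(1/353816) - 465274/(65040 - 99360 - 87262 + 133308) = 224991/1415264 - 465274/11726 = 224991/1415264 - 465274*1/11726 = 224991/1415264 - 232637/5863 = -327923648935/8297692832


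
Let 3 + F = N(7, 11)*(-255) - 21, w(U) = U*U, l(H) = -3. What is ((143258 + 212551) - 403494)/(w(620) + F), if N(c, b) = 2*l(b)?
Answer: -47685/385906 ≈ -0.12357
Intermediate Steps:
w(U) = U²
N(c, b) = -6 (N(c, b) = 2*(-3) = -6)
F = 1506 (F = -3 + (-6*(-255) - 21) = -3 + (1530 - 21) = -3 + 1509 = 1506)
((143258 + 212551) - 403494)/(w(620) + F) = ((143258 + 212551) - 403494)/(620² + 1506) = (355809 - 403494)/(384400 + 1506) = -47685/385906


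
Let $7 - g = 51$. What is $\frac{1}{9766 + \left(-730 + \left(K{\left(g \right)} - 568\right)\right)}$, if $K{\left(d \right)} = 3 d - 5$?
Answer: $\frac{1}{8331} \approx 0.00012003$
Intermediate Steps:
$g = -44$ ($g = 7 - 51 = -44$)
$K{\left(d \right)} = -5 + 3 d$
$\frac{1}{9766 + \left(-730 + \left(K{\left(g \right)} - 568\right)\right)} = \frac{1}{9766 + \left(-730 + \left(\left(-5 + 3 \left(-44\right)\right) - 568\right)\right)} = \frac{1}{9766 - 1435} = \frac{1}{8331}$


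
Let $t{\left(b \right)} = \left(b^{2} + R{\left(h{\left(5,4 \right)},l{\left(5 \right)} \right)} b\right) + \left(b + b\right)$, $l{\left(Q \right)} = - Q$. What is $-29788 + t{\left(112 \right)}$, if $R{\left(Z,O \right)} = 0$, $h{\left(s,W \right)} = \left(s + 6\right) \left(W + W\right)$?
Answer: $-17020$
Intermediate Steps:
$h{\left(s,W \right)} = 2 W \left(6 + s\right)$ ($h{\left(s,W \right)} = \left(6 + s\right) 2 W = 2 W \left(6 + s\right)$)
$t{\left(b \right)} = b^{2} + 2 b$ ($t{\left(b \right)} = \left(b^{2} + 0 b\right) + \left(b + b\right) = \left(b^{2} + 0\right) + 2 b = b^{2} + 2 b$)
$-29788 + t{\left(112 \right)} = -29788 + 112 \left(2 + 112\right) = -29788 + 112 \cdot 114 = -29788 + 12768 = -17020$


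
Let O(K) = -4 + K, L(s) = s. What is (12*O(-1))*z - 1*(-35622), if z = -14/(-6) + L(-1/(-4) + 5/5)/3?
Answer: 35457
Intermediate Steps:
z = 11/4 (z = -14/(-6) + (-1/(-4) + 5/5)/3 = -14*(-1/6) + (-1*(-1/4) + 5*(1/5))*(1/3) = 7/3 + (1/4 + 1)*(1/3) = 7/3 + (5/4)*(1/3) = 7/3 + 5/12 = 11/4 ≈ 2.7500)
(12*O(-1))*z - 1*(-35622) = (12*(-4 - 1))*(11/4) - 1*(-35622) = (12*(-5))*(11/4) + 35622 = -60*11/4 + 35622 = -165 + 35622 = 35457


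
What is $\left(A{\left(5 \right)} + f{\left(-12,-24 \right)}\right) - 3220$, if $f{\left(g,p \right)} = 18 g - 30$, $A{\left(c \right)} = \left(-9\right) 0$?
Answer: $-3466$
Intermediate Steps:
$A{\left(c \right)} = 0$
$f{\left(g,p \right)} = -30 + 18 g$
$\left(A{\left(5 \right)} + f{\left(-12,-24 \right)}\right) - 3220 = \left(0 + \left(-30 + 18 \left(-12\right)\right)\right) - 3220 = \left(0 - 246\right) - 3220 = -246 - 3220 = -3466$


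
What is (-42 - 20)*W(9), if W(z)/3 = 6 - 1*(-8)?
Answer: -2604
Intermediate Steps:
W(z) = 42 (W(z) = 3*(6 - 1*(-8)) = 3*(6 + 8) = 3*14 = 42)
(-42 - 20)*W(9) = (-42 - 20)*42 = -62*42 = -2604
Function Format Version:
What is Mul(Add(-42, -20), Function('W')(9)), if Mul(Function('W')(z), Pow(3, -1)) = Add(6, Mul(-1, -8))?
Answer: -2604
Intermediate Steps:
Function('W')(z) = 42 (Function('W')(z) = Mul(3, Add(6, Mul(-1, -8))) = Mul(3, Add(6, 8)) = Mul(3, 14) = 42)
Mul(Add(-42, -20), Function('W')(9)) = Mul(Add(-42, -20), 42) = Mul(-62, 42) = -2604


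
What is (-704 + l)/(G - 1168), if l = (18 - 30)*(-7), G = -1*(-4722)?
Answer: -310/1777 ≈ -0.17445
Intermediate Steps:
G = 4722
l = 84 (l = -12*(-7) = 84)
(-704 + l)/(G - 1168) = (-704 + 84)/(4722 - 1168) = -620/3554 = -620*1/3554 = -310/1777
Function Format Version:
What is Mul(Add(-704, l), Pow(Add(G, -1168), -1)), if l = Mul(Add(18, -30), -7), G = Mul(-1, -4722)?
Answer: Rational(-310, 1777) ≈ -0.17445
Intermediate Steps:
G = 4722
l = 84 (l = Mul(-12, -7) = 84)
Mul(Add(-704, l), Pow(Add(G, -1168), -1)) = Mul(Add(-704, 84), Pow(Add(4722, -1168), -1)) = Mul(-620, Pow(3554, -1)) = Mul(-620, Rational(1, 3554)) = Rational(-310, 1777)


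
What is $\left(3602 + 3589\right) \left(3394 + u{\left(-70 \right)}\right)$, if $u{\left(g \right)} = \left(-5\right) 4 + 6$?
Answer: $24305580$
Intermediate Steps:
$u{\left(g \right)} = -14$ ($u{\left(g \right)} = -20 + 6 = -14$)
$\left(3602 + 3589\right) \left(3394 + u{\left(-70 \right)}\right) = \left(3602 + 3589\right) \left(3394 - 14\right) = 7191 \cdot 3380 = 24305580$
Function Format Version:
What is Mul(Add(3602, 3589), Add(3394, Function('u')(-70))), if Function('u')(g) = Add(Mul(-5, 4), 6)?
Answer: 24305580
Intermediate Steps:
Function('u')(g) = -14 (Function('u')(g) = Add(-20, 6) = -14)
Mul(Add(3602, 3589), Add(3394, Function('u')(-70))) = Mul(Add(3602, 3589), Add(3394, -14)) = Mul(7191, 3380) = 24305580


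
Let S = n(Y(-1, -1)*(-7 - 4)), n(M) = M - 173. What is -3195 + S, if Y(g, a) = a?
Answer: -3357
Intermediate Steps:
n(M) = -173 + M
S = -162 (S = -173 - (-7 - 4) = -173 - 1*(-11) = -173 + 11 = -162)
-3195 + S = -3195 - 162 = -3357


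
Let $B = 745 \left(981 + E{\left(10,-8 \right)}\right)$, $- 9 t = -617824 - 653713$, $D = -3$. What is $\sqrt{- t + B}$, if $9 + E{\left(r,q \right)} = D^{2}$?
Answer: $\frac{2 \sqrt{1326517}}{3} \approx 767.83$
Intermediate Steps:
$E{\left(r,q \right)} = 0$ ($E{\left(r,q \right)} = -9 + \left(-3\right)^{2} = -9 + 9 = 0$)
$t = \frac{1271537}{9}$ ($t = - \frac{-617824 - 653713}{9} = \left(- \frac{1}{9}\right) \left(-1271537\right) = \frac{1271537}{9} \approx 1.4128 \cdot 10^{5}$)
$B = 730845$ ($B = 745 \left(981 + 0\right) = 745 \cdot 981 = 730845$)
$\sqrt{- t + B} = \sqrt{\left(-1\right) \frac{1271537}{9} + 730845} = \sqrt{- \frac{1271537}{9} + 730845} = \sqrt{\frac{5306068}{9}} = \frac{2 \sqrt{1326517}}{3}$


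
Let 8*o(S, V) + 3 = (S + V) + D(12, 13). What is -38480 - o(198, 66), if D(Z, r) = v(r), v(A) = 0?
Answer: -308101/8 ≈ -38513.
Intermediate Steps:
D(Z, r) = 0
o(S, V) = -3/8 + S/8 + V/8 (o(S, V) = -3/8 + ((S + V) + 0)/8 = -3/8 + (S + V)/8 = -3/8 + (S/8 + V/8) = -3/8 + S/8 + V/8)
-38480 - o(198, 66) = -38480 - (-3/8 + (1/8)*198 + (1/8)*66) = -38480 - (-3/8 + 99/4 + 33/4) = -38480 - 1*261/8 = -38480 - 261/8 = -308101/8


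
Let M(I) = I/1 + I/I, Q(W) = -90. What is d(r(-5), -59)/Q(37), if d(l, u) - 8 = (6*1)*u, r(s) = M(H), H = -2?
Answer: 173/45 ≈ 3.8444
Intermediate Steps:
M(I) = 1 + I (M(I) = I*1 + 1 = I + 1 = 1 + I)
r(s) = -1 (r(s) = 1 - 2 = -1)
d(l, u) = 8 + 6*u (d(l, u) = 8 + (6*1)*u = 8 + 6*u)
d(r(-5), -59)/Q(37) = (8 + 6*(-59))/(-90) = (8 - 354)*(-1/90) = -346*(-1/90) = 173/45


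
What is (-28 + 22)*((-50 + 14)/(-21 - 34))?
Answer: -216/55 ≈ -3.9273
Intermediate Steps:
(-28 + 22)*((-50 + 14)/(-21 - 34)) = -(-216)/(-55) = -(-216)*(-1)/55 = -6*36/55 = -216/55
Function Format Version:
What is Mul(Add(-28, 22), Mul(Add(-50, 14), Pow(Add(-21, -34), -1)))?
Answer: Rational(-216, 55) ≈ -3.9273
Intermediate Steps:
Mul(Add(-28, 22), Mul(Add(-50, 14), Pow(Add(-21, -34), -1))) = Mul(-6, Mul(-36, Pow(-55, -1))) = Mul(-6, Mul(-36, Rational(-1, 55))) = Mul(-6, Rational(36, 55)) = Rational(-216, 55)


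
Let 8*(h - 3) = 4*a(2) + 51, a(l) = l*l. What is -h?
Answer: -91/8 ≈ -11.375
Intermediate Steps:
a(l) = l**2
h = 91/8 (h = 3 + (4*2**2 + 51)/8 = 3 + (4*4 + 51)/8 = 3 + (16 + 51)/8 = 3 + (1/8)*67 = 3 + 67/8 = 91/8 ≈ 11.375)
-h = -1*91/8 = -91/8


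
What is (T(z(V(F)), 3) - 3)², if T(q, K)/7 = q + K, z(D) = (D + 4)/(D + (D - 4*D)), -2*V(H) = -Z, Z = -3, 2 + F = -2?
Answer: 20449/36 ≈ 568.03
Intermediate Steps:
F = -4 (F = -2 - 2 = -4)
V(H) = -3/2 (V(H) = -(-1)*(-3)/2 = -½*3 = -3/2)
z(D) = -(4 + D)/(2*D) (z(D) = (4 + D)/(D - 3*D) = (4 + D)/((-2*D)) = (4 + D)*(-1/(2*D)) = -(4 + D)/(2*D))
T(q, K) = 7*K + 7*q (T(q, K) = 7*(q + K) = 7*(K + q) = 7*K + 7*q)
(T(z(V(F)), 3) - 3)² = ((7*3 + 7*((-4 - 1*(-3/2))/(2*(-3/2)))) - 3)² = ((21 + 7*((½)*(-⅔)*(-4 + 3/2))) - 3)² = ((21 + 7*((½)*(-⅔)*(-5/2))) - 3)² = ((21 + 7*(⅚)) - 3)² = ((21 + 35/6) - 3)² = (161/6 - 3)² = (143/6)² = 20449/36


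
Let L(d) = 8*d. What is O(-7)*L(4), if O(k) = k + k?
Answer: -448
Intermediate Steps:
O(k) = 2*k
O(-7)*L(4) = (2*(-7))*(8*4) = -14*32 = -448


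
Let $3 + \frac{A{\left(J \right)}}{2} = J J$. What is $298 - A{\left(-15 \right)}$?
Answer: $-146$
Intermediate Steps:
$A{\left(J \right)} = -6 + 2 J^{2}$ ($A{\left(J \right)} = -6 + 2 J J = -6 + 2 J^{2}$)
$298 - A{\left(-15 \right)} = 298 - \left(-6 + 2 \left(-15\right)^{2}\right) = 298 - \left(-6 + 2 \cdot 225\right) = 298 - \left(-6 + 450\right) = 298 - 444 = -146$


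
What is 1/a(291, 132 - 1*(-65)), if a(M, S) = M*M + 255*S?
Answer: 1/134916 ≈ 7.4120e-6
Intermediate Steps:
a(M, S) = M² + 255*S
1/a(291, 132 - 1*(-65)) = 1/(291² + 255*(132 - 1*(-65))) = 1/(84681 + 255*(132 + 65)) = 1/(84681 + 255*197) = 1/(84681 + 50235) = 1/134916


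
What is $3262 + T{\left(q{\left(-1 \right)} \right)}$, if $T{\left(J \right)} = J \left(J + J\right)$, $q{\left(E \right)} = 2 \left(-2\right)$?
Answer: $3294$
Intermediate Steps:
$q{\left(E \right)} = -4$
$T{\left(J \right)} = 2 J^{2}$ ($T{\left(J \right)} = J 2 J = 2 J^{2}$)
$3262 + T{\left(q{\left(-1 \right)} \right)} = 3262 + 2 \left(-4\right)^{2} = 3262 + 2 \cdot 16 = 3262 + 32 = 3294$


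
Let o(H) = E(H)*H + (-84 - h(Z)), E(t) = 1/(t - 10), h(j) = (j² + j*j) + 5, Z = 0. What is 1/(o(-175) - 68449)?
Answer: -37/2535871 ≈ -1.4591e-5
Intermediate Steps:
h(j) = 5 + 2*j² (h(j) = (j² + j²) + 5 = 2*j² + 5 = 5 + 2*j²)
E(t) = 1/(-10 + t)
o(H) = -89 + H/(-10 + H) (o(H) = H/(-10 + H) + (-84 - (5 + 2*0²)) = H/(-10 + H) + (-84 - (5 + 2*0)) = H/(-10 + H) + (-84 - (5 + 0)) = H/(-10 + H) + (-84 - 1*5) = H/(-10 + H) + (-84 - 5) = H/(-10 + H) - 89 = -89 + H/(-10 + H))
1/(o(-175) - 68449) = 1/(2*(445 - 44*(-175))/(-10 - 175) - 68449) = 1/(2*(445 + 7700)/(-185) - 68449) = 1/(2*(-1/185)*8145 - 68449) = 1/(-3258/37 - 68449) = 1/(-2535871/37) = -37/2535871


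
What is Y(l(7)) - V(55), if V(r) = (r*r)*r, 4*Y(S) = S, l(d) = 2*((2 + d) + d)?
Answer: -166367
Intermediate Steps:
l(d) = 4 + 4*d (l(d) = 2*(2 + 2*d) = 4 + 4*d)
Y(S) = S/4
V(r) = r³ (V(r) = r²*r = r³)
Y(l(7)) - V(55) = (4 + 4*7)/4 - 1*55³ = (4 + 28)/4 - 1*166375 = (¼)*32 - 166375 = 8 - 166375 = -166367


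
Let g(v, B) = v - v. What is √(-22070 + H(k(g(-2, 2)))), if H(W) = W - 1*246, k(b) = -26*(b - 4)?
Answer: 6*I*√617 ≈ 149.04*I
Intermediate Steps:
g(v, B) = 0
k(b) = 104 - 26*b (k(b) = -26*(-4 + b) = 104 - 26*b)
H(W) = -246 + W (H(W) = W - 246 = -246 + W)
√(-22070 + H(k(g(-2, 2)))) = √(-22070 + (-246 + (104 - 26*0))) = √(-22070 + (-246 + (104 + 0))) = √(-22070 + (-246 + 104)) = √(-22070 - 142) = √(-22212) = 6*I*√617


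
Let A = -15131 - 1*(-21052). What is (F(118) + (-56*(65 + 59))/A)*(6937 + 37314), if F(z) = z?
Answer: 987416814/191 ≈ 5.1697e+6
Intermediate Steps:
A = 5921 (A = -15131 + 21052 = 5921)
(F(118) + (-56*(65 + 59))/A)*(6937 + 37314) = (118 - 56*(65 + 59)/5921)*(6937 + 37314) = (118 - 56*124*(1/5921))*44251 = (118 - 6944*1/5921)*44251 = (118 - 224/191)*44251 = (22314/191)*44251 = 987416814/191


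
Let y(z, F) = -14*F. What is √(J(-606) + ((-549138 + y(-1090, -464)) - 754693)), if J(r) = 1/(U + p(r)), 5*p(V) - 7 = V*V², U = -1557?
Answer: I*√64256673178967124412030/222552794 ≈ 1139.0*I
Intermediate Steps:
p(V) = 7/5 + V³/5 (p(V) = 7/5 + (V*V²)/5 = 7/5 + V³/5)
J(r) = 1/(-7778/5 + r³/5) (J(r) = 1/(-1557 + (7/5 + r³/5)) = 1/(-7778/5 + r³/5))
√(J(-606) + ((-549138 + y(-1090, -464)) - 754693)) = √(5/(-7778 + (-606)³) + ((-549138 - 14*(-464)) - 754693)) = √(5/(-7778 - 222545016) + ((-549138 + 6496) - 754693)) = √(5/(-222552794) + (-542642 - 754693)) = √(5*(-1/222552794) - 1297335) = √(-5/222552794 - 1297335) = √(-288725529003995/222552794) = I*√64256673178967124412030/222552794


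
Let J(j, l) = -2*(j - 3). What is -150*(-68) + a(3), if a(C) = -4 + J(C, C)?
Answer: 10196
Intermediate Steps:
J(j, l) = 6 - 2*j (J(j, l) = -2*(-3 + j) = 6 - 2*j)
a(C) = 2 - 2*C (a(C) = -4 + (6 - 2*C) = 2 - 2*C)
-150*(-68) + a(3) = -150*(-68) + (2 - 2*3) = 10200 + (2 - 6) = 10200 - 4 = 10196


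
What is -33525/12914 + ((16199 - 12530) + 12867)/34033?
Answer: -927410421/439502162 ≈ -2.1101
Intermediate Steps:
-33525/12914 + ((16199 - 12530) + 12867)/34033 = -33525*1/12914 + (3669 + 12867)*(1/34033) = -33525/12914 + 16536*(1/34033) = -33525/12914 + 16536/34033 = -927410421/439502162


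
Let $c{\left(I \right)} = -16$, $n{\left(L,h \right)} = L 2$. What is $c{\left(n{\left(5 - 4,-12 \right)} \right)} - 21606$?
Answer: $-21622$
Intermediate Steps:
$n{\left(L,h \right)} = 2 L$
$c{\left(n{\left(5 - 4,-12 \right)} \right)} - 21606 = -16 - 21606 = -21622$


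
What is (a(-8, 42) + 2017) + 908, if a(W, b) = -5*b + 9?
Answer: 2724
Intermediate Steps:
a(W, b) = 9 - 5*b
(a(-8, 42) + 2017) + 908 = ((9 - 5*42) + 2017) + 908 = ((9 - 210) + 2017) + 908 = (-201 + 2017) + 908 = 1816 + 908 = 2724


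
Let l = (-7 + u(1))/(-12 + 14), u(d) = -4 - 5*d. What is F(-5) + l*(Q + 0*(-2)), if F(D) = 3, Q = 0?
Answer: 3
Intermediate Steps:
l = -8 (l = (-7 + (-4 - 5*1))/(-12 + 14) = (-7 + (-4 - 5))/2 = (-7 - 9)*(½) = -16*½ = -8)
F(-5) + l*(Q + 0*(-2)) = 3 - 8*(0 + 0*(-2)) = 3 - 8*(0 + 0) = 3 - 8*0 = 3 + 0 = 3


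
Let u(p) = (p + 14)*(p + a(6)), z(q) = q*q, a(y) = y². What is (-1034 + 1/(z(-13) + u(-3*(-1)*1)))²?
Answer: 740093722369/692224 ≈ 1.0692e+6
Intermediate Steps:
z(q) = q²
u(p) = (14 + p)*(36 + p) (u(p) = (p + 14)*(p + 6²) = (14 + p)*(p + 36) = (14 + p)*(36 + p))
(-1034 + 1/(z(-13) + u(-3*(-1)*1)))² = (-1034 + 1/((-13)² + (504 + (-3*(-1)*1)² + 50*(-3*(-1)*1))))² = (-1034 + 1/(169 + (504 + (3*1)² + 50*(3*1))))² = (-1034 + 1/(169 + (504 + 3² + 50*3)))² = (-1034 + 1/(169 + (504 + 9 + 150)))² = (-1034 + 1/(169 + 663))² = (-1034 + 1/832)² = (-860287/832)² = 740093722369/692224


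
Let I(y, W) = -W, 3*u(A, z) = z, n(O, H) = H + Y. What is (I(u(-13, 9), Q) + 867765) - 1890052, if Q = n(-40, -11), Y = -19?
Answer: -1022257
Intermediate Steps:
n(O, H) = -19 + H (n(O, H) = H - 19 = -19 + H)
u(A, z) = z/3
Q = -30 (Q = -19 - 11 = -30)
(I(u(-13, 9), Q) + 867765) - 1890052 = (-1*(-30) + 867765) - 1890052 = (30 + 867765) - 1890052 = 867795 - 1890052 = -1022257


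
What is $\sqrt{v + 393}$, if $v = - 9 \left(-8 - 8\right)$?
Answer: $\sqrt{537} \approx 23.173$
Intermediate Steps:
$v = 144$ ($v = \left(-9\right) \left(-16\right) = 144$)
$\sqrt{v + 393} = \sqrt{144 + 393} = \sqrt{537}$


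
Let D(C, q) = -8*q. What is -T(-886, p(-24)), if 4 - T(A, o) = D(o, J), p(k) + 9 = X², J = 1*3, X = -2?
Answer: -28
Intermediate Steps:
J = 3
p(k) = -5 (p(k) = -9 + (-2)² = -9 + 4 = -5)
T(A, o) = 28 (T(A, o) = 4 - (-8)*3 = 4 - 1*(-24) = 4 + 24 = 28)
-T(-886, p(-24)) = -1*28 = -28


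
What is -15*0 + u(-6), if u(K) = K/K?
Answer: 1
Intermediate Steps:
u(K) = 1
-15*0 + u(-6) = -15*0 + 1 = 0 + 1 = 1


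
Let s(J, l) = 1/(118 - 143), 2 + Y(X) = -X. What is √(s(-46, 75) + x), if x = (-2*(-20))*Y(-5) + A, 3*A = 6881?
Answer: √543066/15 ≈ 49.129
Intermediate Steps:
A = 6881/3 (A = (⅓)*6881 = 6881/3 ≈ 2293.7)
Y(X) = -2 - X
s(J, l) = -1/25 (s(J, l) = 1/(-25) = -1/25)
x = 7241/3 (x = (-2*(-20))*(-2 - 1*(-5)) + 6881/3 = 40*(-2 + 5) + 6881/3 = 40*3 + 6881/3 = 120 + 6881/3 = 7241/3 ≈ 2413.7)
√(s(-46, 75) + x) = √(-1/25 + 7241/3) = √(181022/75) = √543066/15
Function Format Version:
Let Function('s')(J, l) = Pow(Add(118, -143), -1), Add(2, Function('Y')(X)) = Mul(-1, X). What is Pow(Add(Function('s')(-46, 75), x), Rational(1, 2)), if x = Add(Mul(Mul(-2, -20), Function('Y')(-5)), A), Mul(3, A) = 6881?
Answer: Mul(Rational(1, 15), Pow(543066, Rational(1, 2))) ≈ 49.129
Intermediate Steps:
A = Rational(6881, 3) (A = Mul(Rational(1, 3), 6881) = Rational(6881, 3) ≈ 2293.7)
Function('Y')(X) = Add(-2, Mul(-1, X))
Function('s')(J, l) = Rational(-1, 25) (Function('s')(J, l) = Pow(-25, -1) = Rational(-1, 25))
x = Rational(7241, 3) (x = Add(Mul(Mul(-2, -20), Add(-2, Mul(-1, -5))), Rational(6881, 3)) = Add(Mul(40, Add(-2, 5)), Rational(6881, 3)) = Add(Mul(40, 3), Rational(6881, 3)) = Add(120, Rational(6881, 3)) = Rational(7241, 3) ≈ 2413.7)
Pow(Add(Function('s')(-46, 75), x), Rational(1, 2)) = Pow(Add(Rational(-1, 25), Rational(7241, 3)), Rational(1, 2)) = Pow(Rational(181022, 75), Rational(1, 2)) = Mul(Rational(1, 15), Pow(543066, Rational(1, 2)))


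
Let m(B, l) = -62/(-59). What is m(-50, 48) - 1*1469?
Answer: -86609/59 ≈ -1467.9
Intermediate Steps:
m(B, l) = 62/59 (m(B, l) = -62*(-1/59) = 62/59)
m(-50, 48) - 1*1469 = 62/59 - 1*1469 = 62/59 - 1469 = -86609/59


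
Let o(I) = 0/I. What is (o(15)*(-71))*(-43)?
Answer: 0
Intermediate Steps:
o(I) = 0
(o(15)*(-71))*(-43) = (0*(-71))*(-43) = 0*(-43) = 0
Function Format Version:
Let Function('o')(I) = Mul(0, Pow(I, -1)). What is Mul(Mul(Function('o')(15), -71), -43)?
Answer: 0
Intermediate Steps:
Function('o')(I) = 0
Mul(Mul(Function('o')(15), -71), -43) = Mul(Mul(0, -71), -43) = Mul(0, -43) = 0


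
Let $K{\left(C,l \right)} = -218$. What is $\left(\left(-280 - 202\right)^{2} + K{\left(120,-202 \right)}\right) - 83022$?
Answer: $149084$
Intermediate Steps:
$\left(\left(-280 - 202\right)^{2} + K{\left(120,-202 \right)}\right) - 83022 = \left(\left(-280 - 202\right)^{2} - 218\right) - 83022 = \left(\left(-482\right)^{2} - 218\right) - 83022 = \left(232324 - 218\right) - 83022 = 232106 - 83022 = 149084$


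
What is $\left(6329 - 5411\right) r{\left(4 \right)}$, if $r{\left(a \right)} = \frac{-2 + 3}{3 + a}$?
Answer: $\frac{918}{7} \approx 131.14$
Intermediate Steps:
$r{\left(a \right)} = \frac{1}{3 + a}$ ($r{\left(a \right)} = 1 \frac{1}{3 + a} = \frac{1}{3 + a}$)
$\left(6329 - 5411\right) r{\left(4 \right)} = \frac{6329 - 5411}{3 + 4} = \frac{918}{7}$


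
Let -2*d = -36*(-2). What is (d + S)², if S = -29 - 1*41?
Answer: 11236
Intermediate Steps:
d = -36 (d = -(-18)*(-2) = -½*72 = -36)
S = -70 (S = -29 - 41 = -70)
(d + S)² = (-36 - 70)² = (-106)² = 11236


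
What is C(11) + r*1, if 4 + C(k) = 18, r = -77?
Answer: -63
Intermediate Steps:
C(k) = 14 (C(k) = -4 + 18 = 14)
C(11) + r*1 = 14 - 77*1 = 14 - 77 = -63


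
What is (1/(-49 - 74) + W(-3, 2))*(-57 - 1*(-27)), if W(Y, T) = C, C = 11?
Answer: -13520/41 ≈ -329.76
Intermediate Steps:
W(Y, T) = 11
(1/(-49 - 74) + W(-3, 2))*(-57 - 1*(-27)) = (1/(-49 - 74) + 11)*(-57 - 1*(-27)) = (1/(-123) + 11)*(-57 + 27) = (-1/123 + 11)*(-30) = (1352/123)*(-30) = -13520/41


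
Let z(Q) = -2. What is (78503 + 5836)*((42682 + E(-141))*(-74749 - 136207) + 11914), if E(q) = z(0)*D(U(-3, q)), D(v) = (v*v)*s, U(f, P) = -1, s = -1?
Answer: -759424958282610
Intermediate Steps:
D(v) = -v² (D(v) = (v*v)*(-1) = v²*(-1) = -v²)
E(q) = 2 (E(q) = -(-2)*(-1)² = -(-2) = -2*(-1) = 2)
(78503 + 5836)*((42682 + E(-141))*(-74749 - 136207) + 11914) = (78503 + 5836)*((42682 + 2)*(-74749 - 136207) + 11914) = 84339*(42684*(-210956) + 11914) = 84339*(-9004445904 + 11914) = 84339*(-9004433990) = -759424958282610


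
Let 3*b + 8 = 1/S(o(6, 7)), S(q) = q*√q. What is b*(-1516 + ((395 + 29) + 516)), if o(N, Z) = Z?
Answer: 1536 - 192*√7/49 ≈ 1525.6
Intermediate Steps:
S(q) = q^(3/2)
b = -8/3 + √7/147 (b = -8/3 + 1/(3*(7^(3/2))) = -8/3 + 1/(3*((7*√7))) = -8/3 + (√7/49)/3 = -8/3 + √7/147 ≈ -2.6487)
b*(-1516 + ((395 + 29) + 516)) = (-8/3 + √7/147)*(-1516 + ((395 + 29) + 516)) = (-8/3 + √7/147)*(-1516 + (424 + 516)) = (-8/3 + √7/147)*(-1516 + 940) = (-8/3 + √7/147)*(-576) = 1536 - 192*√7/49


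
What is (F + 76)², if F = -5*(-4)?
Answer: 9216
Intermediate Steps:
F = 20
(F + 76)² = (20 + 76)² = 96² = 9216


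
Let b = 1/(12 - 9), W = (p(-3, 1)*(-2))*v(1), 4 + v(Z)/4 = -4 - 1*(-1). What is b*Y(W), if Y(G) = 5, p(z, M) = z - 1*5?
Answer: 5/3 ≈ 1.6667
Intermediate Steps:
p(z, M) = -5 + z (p(z, M) = z - 5 = -5 + z)
v(Z) = -28 (v(Z) = -16 + 4*(-4 - 1*(-1)) = -16 + 4*(-4 + 1) = -16 + 4*(-3) = -16 - 12 = -28)
W = -448 (W = ((-5 - 3)*(-2))*(-28) = -8*(-2)*(-28) = 16*(-28) = -448)
b = ⅓ (b = 1/3 = ⅓ ≈ 0.33333)
b*Y(W) = (⅓)*5 = 5/3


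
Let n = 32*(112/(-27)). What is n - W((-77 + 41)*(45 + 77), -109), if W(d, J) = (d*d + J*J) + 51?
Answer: -521146676/27 ≈ -1.9302e+7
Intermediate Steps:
W(d, J) = 51 + J² + d² (W(d, J) = (d² + J²) + 51 = (J² + d²) + 51 = 51 + J² + d²)
n = -3584/27 (n = 32*(112*(-1/27)) = 32*(-112/27) = -3584/27 ≈ -132.74)
n - W((-77 + 41)*(45 + 77), -109) = -3584/27 - (51 + (-109)² + ((-77 + 41)*(45 + 77))²) = -3584/27 - (51 + 11881 + (-36*122)²) = -3584/27 - (51 + 11881 + (-4392)²) = -3584/27 - (51 + 11881 + 19289664) = -3584/27 - 1*19301596 = -3584/27 - 19301596 = -521146676/27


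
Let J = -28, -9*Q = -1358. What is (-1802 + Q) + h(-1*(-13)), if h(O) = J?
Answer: -15112/9 ≈ -1679.1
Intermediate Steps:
Q = 1358/9 (Q = -⅑*(-1358) = 1358/9 ≈ 150.89)
h(O) = -28
(-1802 + Q) + h(-1*(-13)) = (-1802 + 1358/9) - 28 = -14860/9 - 28 = -15112/9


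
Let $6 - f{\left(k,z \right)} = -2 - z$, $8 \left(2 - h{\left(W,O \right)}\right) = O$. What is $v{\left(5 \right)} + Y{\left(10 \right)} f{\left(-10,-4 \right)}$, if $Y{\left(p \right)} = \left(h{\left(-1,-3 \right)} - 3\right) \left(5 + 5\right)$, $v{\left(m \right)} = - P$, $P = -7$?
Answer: $-18$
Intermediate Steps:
$v{\left(m \right)} = 7$ ($v{\left(m \right)} = \left(-1\right) \left(-7\right) = 7$)
$h{\left(W,O \right)} = 2 - \frac{O}{8}$
$Y{\left(p \right)} = - \frac{25}{4}$ ($Y{\left(p \right)} = \left(\left(2 - - \frac{3}{8}\right) - 3\right) \left(5 + 5\right) = \left(\left(2 + \frac{3}{8}\right) - 3\right) 10 = \left(\frac{19}{8} - 3\right) 10 = \left(- \frac{5}{8}\right) 10 = - \frac{25}{4}$)
$f{\left(k,z \right)} = 8 + z$ ($f{\left(k,z \right)} = 6 - \left(-2 - z\right) = 6 + \left(2 + z\right) = 8 + z$)
$v{\left(5 \right)} + Y{\left(10 \right)} f{\left(-10,-4 \right)} = 7 - \frac{25 \left(8 - 4\right)}{4} = 7 - 25 = -18$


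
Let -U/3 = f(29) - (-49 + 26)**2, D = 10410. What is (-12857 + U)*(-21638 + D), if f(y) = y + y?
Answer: 128493232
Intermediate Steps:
f(y) = 2*y
U = 1413 (U = -3*(2*29 - (-49 + 26)**2) = -3*(58 - 1*(-23)**2) = -3*(58 - 1*529) = -3*(58 - 529) = -3*(-471) = 1413)
(-12857 + U)*(-21638 + D) = (-12857 + 1413)*(-21638 + 10410) = -11444*(-11228) = 128493232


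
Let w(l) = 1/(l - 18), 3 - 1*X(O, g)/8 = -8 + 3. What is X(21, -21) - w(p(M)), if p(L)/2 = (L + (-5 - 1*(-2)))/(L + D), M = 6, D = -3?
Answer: 1025/16 ≈ 64.063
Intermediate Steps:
X(O, g) = 64 (X(O, g) = 24 - 8*(-8 + 3) = 24 - 8*(-5) = 24 + 40 = 64)
p(L) = 2 (p(L) = 2*((L + (-5 - 1*(-2)))/(L - 3)) = 2*((L + (-5 + 2))/(-3 + L)) = 2*((L - 3)/(-3 + L)) = 2*((-3 + L)/(-3 + L)) = 2*1 = 2)
w(l) = 1/(-18 + l)
X(21, -21) - w(p(M)) = 64 - 1/(-18 + 2) = 64 - 1/(-16) = 64 - 1*(-1/16) = 64 + 1/16 = 1025/16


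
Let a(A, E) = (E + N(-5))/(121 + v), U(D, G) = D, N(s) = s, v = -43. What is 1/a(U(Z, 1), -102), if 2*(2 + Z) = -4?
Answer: -78/107 ≈ -0.72897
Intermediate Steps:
Z = -4 (Z = -2 + (½)*(-4) = -2 - 2 = -4)
a(A, E) = -5/78 + E/78 (a(A, E) = (E - 5)/(121 - 43) = (-5 + E)/78 = (-5 + E)*(1/78) = -5/78 + E/78)
1/a(U(Z, 1), -102) = 1/(-5/78 + (1/78)*(-102)) = 1/(-5/78 - 17/13) = 1/(-107/78) = -78/107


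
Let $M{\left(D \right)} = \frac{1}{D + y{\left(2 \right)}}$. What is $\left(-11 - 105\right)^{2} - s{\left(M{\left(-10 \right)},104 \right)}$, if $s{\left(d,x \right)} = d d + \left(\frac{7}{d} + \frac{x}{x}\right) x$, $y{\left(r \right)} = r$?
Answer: $\frac{1227263}{64} \approx 19176.0$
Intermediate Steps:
$M{\left(D \right)} = \frac{1}{2 + D}$ ($M{\left(D \right)} = \frac{1}{D + 2} = \frac{1}{2 + D}$)
$s{\left(d,x \right)} = d^{2} + x \left(1 + \frac{7}{d}\right)$ ($s{\left(d,x \right)} = d^{2} + \left(\frac{7}{d} + 1\right) x = d^{2} + \left(1 + \frac{7}{d}\right) x = d^{2} + x \left(1 + \frac{7}{d}\right)$)
$\left(-11 - 105\right)^{2} - s{\left(M{\left(-10 \right)},104 \right)} = \left(-11 - 105\right)^{2} - \left(104 + \left(\frac{1}{2 - 10}\right)^{2} + 7 \cdot 104 \frac{1}{\frac{1}{2 - 10}}\right) = \left(-116\right)^{2} - \left(104 + \left(\frac{1}{-8}\right)^{2} + 7 \cdot 104 \frac{1}{\frac{1}{-8}}\right) = 13456 - \left(104 + \left(- \frac{1}{8}\right)^{2} + 7 \cdot 104 \frac{1}{- \frac{1}{8}}\right) = 13456 - \left(104 + \frac{1}{64} + 7 \cdot 104 \left(-8\right)\right) = 13456 - \left(104 + \frac{1}{64} - 5824\right) = 13456 - - \frac{366079}{64} = 13456 + \frac{366079}{64} = \frac{1227263}{64}$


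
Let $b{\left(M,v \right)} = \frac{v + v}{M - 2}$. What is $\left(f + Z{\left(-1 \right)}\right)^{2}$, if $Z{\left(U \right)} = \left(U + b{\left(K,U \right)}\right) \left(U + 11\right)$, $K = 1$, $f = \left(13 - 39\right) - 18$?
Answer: $1156$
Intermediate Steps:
$f = -44$ ($f = -26 - 18 = -44$)
$b{\left(M,v \right)} = \frac{2 v}{-2 + M}$
$Z{\left(U \right)} = - U \left(11 + U\right)$ ($Z{\left(U \right)} = \left(U + \frac{2 U}{-2 + 1}\right) \left(U + 11\right) = \left(U + \frac{2 U}{-1}\right) \left(11 + U\right) = \left(U + 2 U \left(-1\right)\right) \left(11 + U\right) = \left(U - 2 U\right) \left(11 + U\right) = - U \left(11 + U\right)$)
$\left(f + Z{\left(-1 \right)}\right)^{2} = \left(-44 - \left(-11 - -1\right)\right)^{2} = \left(-44 - \left(-11 + 1\right)\right)^{2} = \left(-44 - -10\right)^{2} = \left(-44 + 10\right)^{2} = \left(-34\right)^{2} = 1156$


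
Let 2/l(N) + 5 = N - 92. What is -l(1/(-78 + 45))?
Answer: 33/1601 ≈ 0.020612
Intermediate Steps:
l(N) = 2/(-97 + N) (l(N) = 2/(-5 + (N - 92)) = 2/(-5 + (-92 + N)) = 2/(-97 + N))
-l(1/(-78 + 45)) = -2/(-97 + 1/(-78 + 45)) = -2/(-97 + 1/(-33)) = -2/(-97 - 1/33) = -2/(-3202/33) = -2*(-33)/3202 = -1*(-33/1601) = 33/1601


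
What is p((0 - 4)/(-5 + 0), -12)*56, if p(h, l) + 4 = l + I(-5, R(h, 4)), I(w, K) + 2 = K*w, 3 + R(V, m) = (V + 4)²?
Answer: -33096/5 ≈ -6619.2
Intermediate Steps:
R(V, m) = -3 + (4 + V)² (R(V, m) = -3 + (V + 4)² = -3 + (4 + V)²)
I(w, K) = -2 + K*w
p(h, l) = 9 + l - 5*(4 + h)² (p(h, l) = -4 + (l + (-2 + (-3 + (4 + h)²)*(-5))) = -4 + (l + (-2 + (15 - 5*(4 + h)²))) = -4 + (l + (13 - 5*(4 + h)²)) = -4 + (13 + l - 5*(4 + h)²) = 9 + l - 5*(4 + h)²)
p((0 - 4)/(-5 + 0), -12)*56 = (9 - 12 - 5*(4 + (0 - 4)/(-5 + 0))²)*56 = (9 - 12 - 5*(4 - 4/(-5))²)*56 = (9 - 12 - 5*(4 - 4*(-⅕))²)*56 = (9 - 12 - 5*(4 + ⅘)²)*56 = (9 - 12 - 5*(24/5)²)*56 = (9 - 12 - 5*576/25)*56 = (9 - 12 - 576/5)*56 = -591/5*56 = -33096/5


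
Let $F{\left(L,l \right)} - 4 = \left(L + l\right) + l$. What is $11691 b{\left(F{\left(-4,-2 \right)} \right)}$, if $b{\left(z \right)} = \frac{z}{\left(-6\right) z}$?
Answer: $- \frac{3897}{2} \approx -1948.5$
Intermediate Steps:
$F{\left(L,l \right)} = 4 + L + 2 l$ ($F{\left(L,l \right)} = 4 + \left(\left(L + l\right) + l\right) = 4 + \left(L + 2 l\right) = 4 + L + 2 l$)
$b{\left(z \right)} = - \frac{1}{6}$ ($b{\left(z \right)} = z \left(- \frac{1}{6 z}\right) = - \frac{1}{6}$)
$11691 b{\left(F{\left(-4,-2 \right)} \right)} = 11691 \left(- \frac{1}{6}\right) = - \frac{3897}{2}$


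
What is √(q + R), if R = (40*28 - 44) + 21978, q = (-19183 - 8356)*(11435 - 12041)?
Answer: 2*√4177922 ≈ 4088.0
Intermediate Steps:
q = 16688634 (q = -27539*(-606) = 16688634)
R = 23054 (R = (1120 - 44) + 21978 = 1076 + 21978 = 23054)
√(q + R) = √(16688634 + 23054) = √16711688 = 2*√4177922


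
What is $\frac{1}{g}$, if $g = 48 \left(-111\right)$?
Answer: $- \frac{1}{5328} \approx -0.00018769$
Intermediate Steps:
$g = -5328$
$\frac{1}{g} = \frac{1}{-5328} = - \frac{1}{5328}$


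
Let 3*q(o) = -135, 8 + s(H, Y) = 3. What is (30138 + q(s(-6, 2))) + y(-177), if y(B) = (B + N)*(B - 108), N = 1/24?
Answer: 644209/8 ≈ 80526.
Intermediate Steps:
N = 1/24 ≈ 0.041667
s(H, Y) = -5 (s(H, Y) = -8 + 3 = -5)
q(o) = -45 (q(o) = (1/3)*(-135) = -45)
y(B) = (-108 + B)*(1/24 + B) (y(B) = (B + 1/24)*(B - 108) = (1/24 + B)*(-108 + B) = (-108 + B)*(1/24 + B))
(30138 + q(s(-6, 2))) + y(-177) = (30138 - 45) + (-9/2 + (-177)**2 - 2591/24*(-177)) = 30093 + (-9/2 + 31329 + 152869/8) = 30093 + 403465/8 = 644209/8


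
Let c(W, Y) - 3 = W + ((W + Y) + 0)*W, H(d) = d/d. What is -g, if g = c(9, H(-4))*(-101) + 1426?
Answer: 8876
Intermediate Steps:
H(d) = 1
c(W, Y) = 3 + W + W*(W + Y) (c(W, Y) = 3 + (W + ((W + Y) + 0)*W) = 3 + (W + (W + Y)*W) = 3 + (W + W*(W + Y)) = 3 + W + W*(W + Y))
g = -8876 (g = (3 + 9 + 9² + 9*1)*(-101) + 1426 = (3 + 9 + 81 + 9)*(-101) + 1426 = 102*(-101) + 1426 = -10302 + 1426 = -8876)
-g = -1*(-8876) = 8876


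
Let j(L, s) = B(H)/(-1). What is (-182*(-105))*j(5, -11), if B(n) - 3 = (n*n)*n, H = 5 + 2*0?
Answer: -2446080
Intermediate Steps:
H = 5 (H = 5 + 0 = 5)
B(n) = 3 + n³ (B(n) = 3 + (n*n)*n = 3 + n²*n = 3 + n³)
j(L, s) = -128 (j(L, s) = (3 + 5³)/(-1) = (3 + 125)*(-1) = 128*(-1) = -128)
(-182*(-105))*j(5, -11) = -182*(-105)*(-128) = 19110*(-128) = -2446080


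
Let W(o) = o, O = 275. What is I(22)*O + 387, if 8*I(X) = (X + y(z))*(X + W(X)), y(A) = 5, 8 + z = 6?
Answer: 82449/2 ≈ 41225.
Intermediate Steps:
z = -2 (z = -8 + 6 = -2)
I(X) = X*(5 + X)/4 (I(X) = ((X + 5)*(X + X))/8 = ((5 + X)*(2*X))/8 = (2*X*(5 + X))/8 = X*(5 + X)/4)
I(22)*O + 387 = ((¼)*22*(5 + 22))*275 + 387 = ((¼)*22*27)*275 + 387 = (297/2)*275 + 387 = 81675/2 + 387 = 82449/2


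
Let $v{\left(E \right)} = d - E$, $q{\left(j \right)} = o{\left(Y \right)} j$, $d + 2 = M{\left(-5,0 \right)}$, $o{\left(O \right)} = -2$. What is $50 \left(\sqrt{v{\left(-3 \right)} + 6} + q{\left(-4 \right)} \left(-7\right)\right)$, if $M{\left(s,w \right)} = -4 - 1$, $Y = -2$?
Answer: $-2800 + 50 \sqrt{2} \approx -2729.3$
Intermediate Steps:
$M{\left(s,w \right)} = -5$
$d = -7$ ($d = -2 - 5 = -7$)
$q{\left(j \right)} = - 2 j$
$v{\left(E \right)} = -7 - E$
$50 \left(\sqrt{v{\left(-3 \right)} + 6} + q{\left(-4 \right)} \left(-7\right)\right) = 50 \left(\sqrt{\left(-7 - -3\right) + 6} + \left(-2\right) \left(-4\right) \left(-7\right)\right) = 50 \left(\sqrt{\left(-7 + 3\right) + 6} + 8 \left(-7\right)\right) = 50 \left(\sqrt{-4 + 6} - 56\right) = 50 \left(\sqrt{2} - 56\right) = 50 \left(-56 + \sqrt{2}\right) = -2800 + 50 \sqrt{2}$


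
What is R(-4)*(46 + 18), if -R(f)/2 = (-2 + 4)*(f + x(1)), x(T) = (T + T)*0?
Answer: 1024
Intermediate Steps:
x(T) = 0 (x(T) = (2*T)*0 = 0)
R(f) = -4*f (R(f) = -2*(-2 + 4)*(f + 0) = -4*f)
R(-4)*(46 + 18) = (-4*(-4))*(46 + 18) = 16*64 = 1024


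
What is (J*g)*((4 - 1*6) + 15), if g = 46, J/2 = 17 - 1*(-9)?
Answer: 31096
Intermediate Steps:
J = 52 (J = 2*(17 - 1*(-9)) = 2*(17 + 9) = 2*26 = 52)
(J*g)*((4 - 1*6) + 15) = (52*46)*((4 - 1*6) + 15) = 2392*((4 - 6) + 15) = 2392*(-2 + 15) = 2392*13 = 31096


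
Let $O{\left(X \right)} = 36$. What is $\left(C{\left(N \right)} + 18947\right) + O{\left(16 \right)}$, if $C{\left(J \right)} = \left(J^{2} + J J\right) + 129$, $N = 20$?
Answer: $19912$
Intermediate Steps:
$C{\left(J \right)} = 129 + 2 J^{2}$ ($C{\left(J \right)} = \left(J^{2} + J^{2}\right) + 129 = 2 J^{2} + 129 = 129 + 2 J^{2}$)
$\left(C{\left(N \right)} + 18947\right) + O{\left(16 \right)} = \left(\left(129 + 2 \cdot 20^{2}\right) + 18947\right) + 36 = \left(\left(129 + 2 \cdot 400\right) + 18947\right) + 36 = \left(\left(129 + 800\right) + 18947\right) + 36 = \left(929 + 18947\right) + 36 = 19876 + 36 = 19912$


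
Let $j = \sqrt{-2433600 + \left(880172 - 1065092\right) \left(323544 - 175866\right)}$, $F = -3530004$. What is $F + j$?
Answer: $-3530004 + 12 i \sqrt{189660065} \approx -3.53 \cdot 10^{6} + 1.6526 \cdot 10^{5} i$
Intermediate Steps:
$j = 12 i \sqrt{189660065}$ ($j = \sqrt{-2433600 - 27308615760} = \sqrt{-27311049360} = 12 i \sqrt{189660065} \approx 1.6526 \cdot 10^{5} i$)
$F + j = -3530004 + 12 i \sqrt{189660065}$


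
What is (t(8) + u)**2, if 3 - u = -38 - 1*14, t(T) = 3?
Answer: 3364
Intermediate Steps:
u = 55 (u = 3 - (-38 - 1*14) = 3 - (-38 - 14) = 3 - 1*(-52) = 3 + 52 = 55)
(t(8) + u)**2 = (3 + 55)**2 = 58**2 = 3364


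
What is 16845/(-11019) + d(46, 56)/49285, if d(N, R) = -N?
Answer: -276904233/181023805 ≈ -1.5297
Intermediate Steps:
16845/(-11019) + d(46, 56)/49285 = 16845/(-11019) - 1*46/49285 = 16845*(-1/11019) - 46*1/49285 = -5615/3673 - 46/49285 = -276904233/181023805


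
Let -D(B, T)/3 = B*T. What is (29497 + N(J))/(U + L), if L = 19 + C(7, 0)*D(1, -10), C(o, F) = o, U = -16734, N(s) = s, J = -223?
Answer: -29274/16505 ≈ -1.7736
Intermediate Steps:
D(B, T) = -3*B*T
L = 229 (L = 19 + 7*(-3*1*(-10)) = 19 + 7*30 = 19 + 210 = 229)
(29497 + N(J))/(U + L) = (29497 - 223)/(-16734 + 229) = 29274/(-16505) = 29274*(-1/16505) = -29274/16505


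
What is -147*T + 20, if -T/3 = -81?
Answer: -35701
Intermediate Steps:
T = 243 (T = -3*(-81) = 243)
-147*T + 20 = -147*243 + 20 = -35721 + 20 = -35701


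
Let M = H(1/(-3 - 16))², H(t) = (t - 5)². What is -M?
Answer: -84934656/130321 ≈ -651.73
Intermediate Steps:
H(t) = (-5 + t)²
M = 84934656/130321 (M = ((-5 + 1/(-3 - 16))²)² = ((-5 + 1/(-19))²)² = ((-5 - 1/19)²)² = ((-96/19)²)² = (9216/361)² = 84934656/130321 ≈ 651.73)
-M = -1*84934656/130321 = -84934656/130321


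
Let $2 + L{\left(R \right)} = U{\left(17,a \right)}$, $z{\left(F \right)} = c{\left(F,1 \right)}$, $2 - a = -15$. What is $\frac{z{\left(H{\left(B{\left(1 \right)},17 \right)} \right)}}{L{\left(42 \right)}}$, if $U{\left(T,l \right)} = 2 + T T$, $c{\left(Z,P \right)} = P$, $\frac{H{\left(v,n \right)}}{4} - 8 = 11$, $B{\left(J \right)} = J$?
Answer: $\frac{1}{289} \approx 0.0034602$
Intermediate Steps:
$a = 17$ ($a = 2 - -15 = 2 + 15 = 17$)
$H{\left(v,n \right)} = 76$ ($H{\left(v,n \right)} = 32 + 4 \cdot 11 = 32 + 44 = 76$)
$z{\left(F \right)} = 1$
$U{\left(T,l \right)} = 2 + T^{2}$
$L{\left(R \right)} = 289$ ($L{\left(R \right)} = -2 + \left(2 + 17^{2}\right) = -2 + \left(2 + 289\right) = -2 + 291 = 289$)
$\frac{z{\left(H{\left(B{\left(1 \right)},17 \right)} \right)}}{L{\left(42 \right)}} = 1 \cdot \frac{1}{289} = \frac{1}{289}$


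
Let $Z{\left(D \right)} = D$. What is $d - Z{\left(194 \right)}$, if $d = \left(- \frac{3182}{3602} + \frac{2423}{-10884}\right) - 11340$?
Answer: $- \frac{226112117123}{19602084} \approx -11535.0$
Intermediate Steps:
$d = - \frac{222309312827}{19602084}$ ($d = \left(\left(-3182\right) \frac{1}{3602} + 2423 \left(- \frac{1}{10884}\right)\right) - 11340 = \left(- \frac{1591}{1801} - \frac{2423}{10884}\right) - 11340 = - \frac{21680267}{19602084} - 11340 = - \frac{222309312827}{19602084} \approx -11341.0$)
$d - Z{\left(194 \right)} = - \frac{222309312827}{19602084} - 194 = - \frac{226112117123}{19602084}$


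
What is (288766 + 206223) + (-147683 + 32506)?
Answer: 379812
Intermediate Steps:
(288766 + 206223) + (-147683 + 32506) = 494989 - 115177 = 379812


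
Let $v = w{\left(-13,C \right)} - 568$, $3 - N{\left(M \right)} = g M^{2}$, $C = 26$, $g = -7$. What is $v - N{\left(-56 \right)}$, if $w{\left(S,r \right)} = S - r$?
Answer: $-22562$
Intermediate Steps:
$N{\left(M \right)} = 3 + 7 M^{2}$ ($N{\left(M \right)} = 3 - - 7 M^{2} = 3 + 7 M^{2}$)
$v = -607$ ($v = \left(-13 - 26\right) - 568 = -39 - 568 = -607$)
$v - N{\left(-56 \right)} = -607 - \left(3 + 7 \left(-56\right)^{2}\right) = -607 - \left(3 + 7 \cdot 3136\right) = -607 - \left(3 + 21952\right) = -607 - 21955 = -22562$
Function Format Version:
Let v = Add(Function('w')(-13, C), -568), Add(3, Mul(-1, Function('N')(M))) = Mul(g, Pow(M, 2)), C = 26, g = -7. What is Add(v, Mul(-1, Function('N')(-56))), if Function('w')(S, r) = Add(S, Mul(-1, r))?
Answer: -22562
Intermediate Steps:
Function('N')(M) = Add(3, Mul(7, Pow(M, 2))) (Function('N')(M) = Add(3, Mul(-1, Mul(-7, Pow(M, 2)))) = Add(3, Mul(7, Pow(M, 2))))
v = -607 (v = Add(Add(-13, Mul(-1, 26)), -568) = Add(Add(-13, -26), -568) = Add(-39, -568) = -607)
Add(v, Mul(-1, Function('N')(-56))) = Add(-607, Mul(-1, Add(3, Mul(7, Pow(-56, 2))))) = Add(-607, Mul(-1, Add(3, Mul(7, 3136)))) = Add(-607, Mul(-1, Add(3, 21952))) = Add(-607, Mul(-1, 21955)) = Add(-607, -21955) = -22562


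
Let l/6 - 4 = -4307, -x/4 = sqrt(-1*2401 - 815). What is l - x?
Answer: -25818 + 16*I*sqrt(201) ≈ -25818.0 + 226.84*I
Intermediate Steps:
x = -16*I*sqrt(201) (x = -4*sqrt(-1*2401 - 815) = -4*sqrt(-2401 - 815) = -16*I*sqrt(201) ≈ -226.84*I)
l = -25818 (l = 24 + 6*(-4307) = 24 - 25842 = -25818)
l - x = -25818 - (-16)*I*sqrt(201) = -25818 + 16*I*sqrt(201)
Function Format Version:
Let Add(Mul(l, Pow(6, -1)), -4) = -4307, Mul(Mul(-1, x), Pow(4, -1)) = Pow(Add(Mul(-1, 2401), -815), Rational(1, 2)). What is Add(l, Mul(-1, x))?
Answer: Add(-25818, Mul(16, I, Pow(201, Rational(1, 2)))) ≈ Add(-25818., Mul(226.84, I))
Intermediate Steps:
x = Mul(-16, I, Pow(201, Rational(1, 2))) (x = Mul(-4, Pow(Add(Mul(-1, 2401), -815), Rational(1, 2))) = Mul(-4, Pow(Add(-2401, -815), Rational(1, 2))) = Mul(-4, Pow(-3216, Rational(1, 2))) = Mul(-4, Mul(4, I, Pow(201, Rational(1, 2)))) = Mul(-16, I, Pow(201, Rational(1, 2))) ≈ Mul(-226.84, I))
l = -25818 (l = Add(24, Mul(6, -4307)) = Add(24, -25842) = -25818)
Add(l, Mul(-1, x)) = Add(-25818, Mul(-1, Mul(-16, I, Pow(201, Rational(1, 2))))) = Add(-25818, Mul(16, I, Pow(201, Rational(1, 2))))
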